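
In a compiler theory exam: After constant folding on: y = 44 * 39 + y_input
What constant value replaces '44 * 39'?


Identifying constant sub-expression:
  Original: y = 44 * 39 + y_input
  44 and 39 are both compile-time constants
  Evaluating: 44 * 39 = 1716
  After folding: y = 1716 + y_input

1716


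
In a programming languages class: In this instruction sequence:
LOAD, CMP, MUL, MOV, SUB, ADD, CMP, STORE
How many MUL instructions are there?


Scanning instruction sequence for MUL:
  Position 1: LOAD
  Position 2: CMP
  Position 3: MUL <- MATCH
  Position 4: MOV
  Position 5: SUB
  Position 6: ADD
  Position 7: CMP
  Position 8: STORE
Matches at positions: [3]
Total MUL count: 1

1


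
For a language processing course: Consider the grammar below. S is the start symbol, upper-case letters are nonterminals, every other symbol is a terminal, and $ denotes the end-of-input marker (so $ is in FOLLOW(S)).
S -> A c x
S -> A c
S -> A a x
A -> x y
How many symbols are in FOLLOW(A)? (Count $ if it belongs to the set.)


S is the start symbol and does not occur in any rule body, so FOLLOW(S) = {$}.
Examining every occurrence of A in a rule body:
  S -> A c x : A is followed by terminal 'c' -> add 'c'
  S -> A c : A is followed by terminal 'c' -> add 'c' (already in the set)
  S -> A a x : A is followed by terminal 'a' -> add 'a'
  A -> x y : A does not occur in the body -> contributes nothing
FOLLOW(A) = {a, c}
Count: 2

2


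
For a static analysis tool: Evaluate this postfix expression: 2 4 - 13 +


Processing tokens left to right:
Push 2, Push 4
Pop 2 and 4, compute 2 - 4 = -2, push -2
Push 13
Pop -2 and 13, compute -2 + 13 = 11, push 11
Stack result: 11

11


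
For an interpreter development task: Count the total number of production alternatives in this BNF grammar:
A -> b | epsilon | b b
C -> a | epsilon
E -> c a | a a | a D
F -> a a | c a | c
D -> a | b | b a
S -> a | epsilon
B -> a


Counting alternatives per rule:
  A: 3 alternative(s)
  C: 2 alternative(s)
  E: 3 alternative(s)
  F: 3 alternative(s)
  D: 3 alternative(s)
  S: 2 alternative(s)
  B: 1 alternative(s)
Sum: 3 + 2 + 3 + 3 + 3 + 2 + 1 = 17

17


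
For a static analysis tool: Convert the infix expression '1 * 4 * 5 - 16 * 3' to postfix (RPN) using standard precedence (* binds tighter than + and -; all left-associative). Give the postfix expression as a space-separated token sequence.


Applying the shunting-yard algorithm:
  Operand 1 -> output
  Push '*' onto operator stack -> op-stack: [*]
  Operand 4 -> output
  See '*' (prec 2); top '*' (prec 2) >= it -> pop '*' to output
  Push '*' onto operator stack -> op-stack: [*]
  Operand 5 -> output
  See '-' (prec 1); top '*' (prec 2) >= it -> pop '*' to output
  Push '-' onto operator stack -> op-stack: [-]
  Operand 16 -> output
  Push '*' onto operator stack -> op-stack: [-, *]
  Operand 3 -> output
  End of input: pop '*' to output
  End of input: pop '-' to output
Postfix result: 1 4 * 5 * 16 3 * -

1 4 * 5 * 16 3 * -


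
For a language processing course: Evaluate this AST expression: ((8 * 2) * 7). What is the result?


Expression: ((8 * 2) * 7)
Evaluating step by step:
  8 * 2 = 16
  16 * 7 = 112
Result: 112

112


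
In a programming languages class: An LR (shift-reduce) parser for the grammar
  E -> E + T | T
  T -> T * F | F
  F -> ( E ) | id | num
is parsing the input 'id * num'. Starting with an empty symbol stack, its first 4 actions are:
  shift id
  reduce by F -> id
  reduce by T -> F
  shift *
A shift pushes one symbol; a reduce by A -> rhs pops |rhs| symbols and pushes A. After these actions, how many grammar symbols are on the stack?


Tracking the symbol stack through each action:
  Action 1: shift 'id' : push -> stack = [id] (size 1)
  Action 2: reduce by F -> id : pop 1, push F -> stack = [F] (size 1)
  Action 3: reduce by T -> F : pop 1, push T -> stack = [T] (size 1)
  Action 4: shift '*' : push -> stack = [T, *] (size 2)
Final stack size: 2

2


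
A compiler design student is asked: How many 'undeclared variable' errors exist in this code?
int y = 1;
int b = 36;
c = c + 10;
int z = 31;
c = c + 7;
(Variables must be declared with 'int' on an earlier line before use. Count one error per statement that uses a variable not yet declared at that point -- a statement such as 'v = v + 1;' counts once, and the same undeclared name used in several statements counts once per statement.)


Scanning code line by line:
  Line 1: declare 'y' -> declared = ['y']
  Line 2: declare 'b' -> declared = ['b', 'y']
  Line 3: use 'c' -> ERROR (undeclared)
  Line 4: declare 'z' -> declared = ['b', 'y', 'z']
  Line 5: use 'c' -> ERROR (undeclared)
Total undeclared variable errors: 2

2


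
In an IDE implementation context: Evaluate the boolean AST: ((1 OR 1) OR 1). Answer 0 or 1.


Step 1: Evaluate inner node
  1 OR 1 = 1
Step 2: Evaluate root node
  1 OR 1 = 1

1


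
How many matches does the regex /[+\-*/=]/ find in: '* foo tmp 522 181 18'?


Pattern: /[+\-*/=]/ (operators)
Input: '* foo tmp 522 181 18'
Scanning for matches:
  Match 1: '*'
Total matches: 1

1


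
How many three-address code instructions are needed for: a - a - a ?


Expression: a - a - a
Generating three-address code (respecting * over +/- precedence):
  Instruction 1: t1 = a - a
  Instruction 2: t2 = t1 - a
Total instructions: 2

2


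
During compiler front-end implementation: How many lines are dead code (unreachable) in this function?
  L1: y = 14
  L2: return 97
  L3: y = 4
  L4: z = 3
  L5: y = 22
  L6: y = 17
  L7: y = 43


Analyzing control flow:
  L1: reachable (before return)
  L2: reachable (return statement)
  L3: DEAD (after return at L2)
  L4: DEAD (after return at L2)
  L5: DEAD (after return at L2)
  L6: DEAD (after return at L2)
  L7: DEAD (after return at L2)
Return at L2, total lines = 7
Dead lines: L3 through L7
Count: 5

5


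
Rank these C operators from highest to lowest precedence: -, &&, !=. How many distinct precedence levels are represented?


Looking up precedence for each operator:
  - -> precedence 5
  && -> precedence 2
  != -> precedence 3
Sorted highest to lowest: -, !=, &&
Distinct precedence values: [5, 3, 2]
Number of distinct levels: 3

3


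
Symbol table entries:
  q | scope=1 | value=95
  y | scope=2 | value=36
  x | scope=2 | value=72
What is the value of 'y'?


Searching symbol table for 'y':
  q | scope=1 | value=95
  y | scope=2 | value=36 <- MATCH
  x | scope=2 | value=72
Found 'y' at scope 2 with value 36

36


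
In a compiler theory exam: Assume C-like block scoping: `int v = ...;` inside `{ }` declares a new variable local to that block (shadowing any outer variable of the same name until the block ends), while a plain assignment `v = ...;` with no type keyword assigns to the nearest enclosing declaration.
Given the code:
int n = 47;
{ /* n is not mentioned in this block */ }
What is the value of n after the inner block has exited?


Analyzing scoping rules:
Outer scope: declares n = 47
Inner block: n is neither redeclared nor assigned -> unchanged
After the block -> 47
Result: 47

47


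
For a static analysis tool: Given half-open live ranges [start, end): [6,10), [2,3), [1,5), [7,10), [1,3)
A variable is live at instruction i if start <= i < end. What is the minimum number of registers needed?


Live ranges:
  Var0: [6, 10)
  Var1: [2, 3)
  Var2: [1, 5)
  Var3: [7, 10)
  Var4: [1, 3)
Sweep-line events (position, delta, active):
  pos=1 start -> active=1
  pos=1 start -> active=2
  pos=2 start -> active=3
  pos=3 end -> active=2
  pos=3 end -> active=1
  pos=5 end -> active=0
  pos=6 start -> active=1
  pos=7 start -> active=2
  pos=10 end -> active=1
  pos=10 end -> active=0
Maximum simultaneous active: 3
Minimum registers needed: 3

3


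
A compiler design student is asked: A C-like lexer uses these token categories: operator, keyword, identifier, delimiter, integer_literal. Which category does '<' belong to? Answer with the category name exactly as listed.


Token: '<'
Checking categories:
  identifier: no
  integer_literal: no
  operator: YES
  keyword: no
  delimiter: no
Category: operator

operator


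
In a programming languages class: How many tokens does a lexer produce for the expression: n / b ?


Scanning 'n / b'
Token 1: 'n' -> identifier
Token 2: '/' -> operator
Token 3: 'b' -> identifier
Total tokens: 3

3


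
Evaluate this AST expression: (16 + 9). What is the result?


Expression: (16 + 9)
Evaluating step by step:
  16 + 9 = 25
Result: 25

25


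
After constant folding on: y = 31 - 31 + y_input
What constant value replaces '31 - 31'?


Identifying constant sub-expression:
  Original: y = 31 - 31 + y_input
  31 and 31 are both compile-time constants
  Evaluating: 31 - 31 = 0
  After folding: y = 0 + y_input

0


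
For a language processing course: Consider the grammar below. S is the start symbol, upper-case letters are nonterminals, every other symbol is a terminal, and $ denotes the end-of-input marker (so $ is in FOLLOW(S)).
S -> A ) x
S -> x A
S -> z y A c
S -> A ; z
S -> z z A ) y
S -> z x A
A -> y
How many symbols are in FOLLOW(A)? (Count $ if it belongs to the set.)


S is the start symbol and does not occur in any rule body, so FOLLOW(S) = {$}.
Examining every occurrence of A in a rule body:
  S -> A ) x : A is followed by terminal ')' -> add ')'
  S -> x A : A is at the right end -> add FOLLOW(S) = {$}
  S -> z y A c : A is followed by terminal 'c' -> add 'c'
  S -> A ; z : A is followed by terminal ';' -> add ';'
  S -> z z A ) y : A is followed by terminal ')' -> add ')' (already in the set)
  S -> z x A : A is at the right end -> add FOLLOW(S) = {$} (already in the set)
  A -> y : A does not occur in the body -> contributes nothing
FOLLOW(A) = {), ;, c, $}
Count: 4

4


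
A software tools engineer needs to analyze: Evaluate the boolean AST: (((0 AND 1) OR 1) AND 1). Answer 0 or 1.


Step 1: Evaluate inner node
  0 AND 1 = 0
Step 2: Evaluate next node
  0 OR 1 = 1
Step 3: Evaluate root node
  1 AND 1 = 1

1


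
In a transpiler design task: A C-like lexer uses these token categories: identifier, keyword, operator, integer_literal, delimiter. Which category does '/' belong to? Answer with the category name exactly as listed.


Token: '/'
Checking categories:
  identifier: no
  integer_literal: no
  operator: YES
  keyword: no
  delimiter: no
Category: operator

operator


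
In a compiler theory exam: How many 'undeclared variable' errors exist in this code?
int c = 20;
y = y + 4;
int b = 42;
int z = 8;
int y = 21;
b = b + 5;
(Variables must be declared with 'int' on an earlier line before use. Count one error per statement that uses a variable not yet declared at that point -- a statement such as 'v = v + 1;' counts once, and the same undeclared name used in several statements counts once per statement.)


Scanning code line by line:
  Line 1: declare 'c' -> declared = ['c']
  Line 2: use 'y' -> ERROR (undeclared)
  Line 3: declare 'b' -> declared = ['b', 'c']
  Line 4: declare 'z' -> declared = ['b', 'c', 'z']
  Line 5: declare 'y' -> declared = ['b', 'c', 'y', 'z']
  Line 6: use 'b' -> OK (declared)
Total undeclared variable errors: 1

1


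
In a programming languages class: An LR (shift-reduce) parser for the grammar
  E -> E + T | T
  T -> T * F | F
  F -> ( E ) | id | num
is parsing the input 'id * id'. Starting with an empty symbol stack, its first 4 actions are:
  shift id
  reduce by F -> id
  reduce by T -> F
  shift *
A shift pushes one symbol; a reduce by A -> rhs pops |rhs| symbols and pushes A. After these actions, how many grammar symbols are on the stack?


Tracking the symbol stack through each action:
  Action 1: shift 'id' : push -> stack = [id] (size 1)
  Action 2: reduce by F -> id : pop 1, push F -> stack = [F] (size 1)
  Action 3: reduce by T -> F : pop 1, push T -> stack = [T] (size 1)
  Action 4: shift '*' : push -> stack = [T, *] (size 2)
Final stack size: 2

2


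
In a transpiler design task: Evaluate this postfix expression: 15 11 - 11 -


Processing tokens left to right:
Push 15, Push 11
Pop 15 and 11, compute 15 - 11 = 4, push 4
Push 11
Pop 4 and 11, compute 4 - 11 = -7, push -7
Stack result: -7

-7


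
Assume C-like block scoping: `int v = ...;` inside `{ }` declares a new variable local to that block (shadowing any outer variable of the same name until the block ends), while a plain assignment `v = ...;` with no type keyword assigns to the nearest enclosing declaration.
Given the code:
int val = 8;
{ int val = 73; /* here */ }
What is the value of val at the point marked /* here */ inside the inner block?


Analyzing scoping rules:
Outer scope: declares val = 8
Inner block: 'int val = 73;' declares a NEW val that shadows the outer one
Inside the block the inner declaration is in scope -> 73
Result: 73

73


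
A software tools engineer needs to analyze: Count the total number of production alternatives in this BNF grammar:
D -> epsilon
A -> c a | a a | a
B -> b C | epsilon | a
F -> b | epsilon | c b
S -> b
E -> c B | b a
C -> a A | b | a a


Counting alternatives per rule:
  D: 1 alternative(s)
  A: 3 alternative(s)
  B: 3 alternative(s)
  F: 3 alternative(s)
  S: 1 alternative(s)
  E: 2 alternative(s)
  C: 3 alternative(s)
Sum: 1 + 3 + 3 + 3 + 1 + 2 + 3 = 16

16


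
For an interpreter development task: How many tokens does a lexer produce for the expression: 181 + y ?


Scanning '181 + y'
Token 1: '181' -> integer_literal
Token 2: '+' -> operator
Token 3: 'y' -> identifier
Total tokens: 3

3


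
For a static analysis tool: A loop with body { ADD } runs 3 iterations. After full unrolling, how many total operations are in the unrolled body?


Loop body operations: ADD (1 op per iteration)
Unrolling 3 iterations:
  Iteration 1: ADD (1 ops)
  Iteration 2: ADD (1 ops)
  Iteration 3: ADD (1 ops)
Total: 3 iterations * 1 ops/iter = 3 operations

3


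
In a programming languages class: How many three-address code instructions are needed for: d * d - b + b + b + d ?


Expression: d * d - b + b + b + d
Generating three-address code (respecting * over +/- precedence):
  Instruction 1: t1 = d * d
  Instruction 2: t2 = t1 - b
  Instruction 3: t3 = t2 + b
  Instruction 4: t4 = t3 + b
  Instruction 5: t5 = t4 + d
Total instructions: 5

5


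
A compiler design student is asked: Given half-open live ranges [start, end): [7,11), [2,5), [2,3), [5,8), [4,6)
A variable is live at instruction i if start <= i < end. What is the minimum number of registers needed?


Live ranges:
  Var0: [7, 11)
  Var1: [2, 5)
  Var2: [2, 3)
  Var3: [5, 8)
  Var4: [4, 6)
Sweep-line events (position, delta, active):
  pos=2 start -> active=1
  pos=2 start -> active=2
  pos=3 end -> active=1
  pos=4 start -> active=2
  pos=5 end -> active=1
  pos=5 start -> active=2
  pos=6 end -> active=1
  pos=7 start -> active=2
  pos=8 end -> active=1
  pos=11 end -> active=0
Maximum simultaneous active: 2
Minimum registers needed: 2

2


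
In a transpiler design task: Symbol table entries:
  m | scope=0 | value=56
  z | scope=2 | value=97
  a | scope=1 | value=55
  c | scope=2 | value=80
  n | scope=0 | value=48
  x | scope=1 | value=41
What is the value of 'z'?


Searching symbol table for 'z':
  m | scope=0 | value=56
  z | scope=2 | value=97 <- MATCH
  a | scope=1 | value=55
  c | scope=2 | value=80
  n | scope=0 | value=48
  x | scope=1 | value=41
Found 'z' at scope 2 with value 97

97


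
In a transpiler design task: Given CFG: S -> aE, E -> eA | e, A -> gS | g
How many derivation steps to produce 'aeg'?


Grammar: S -> aE, E -> eA | e, A -> gS | g
Deriving 'aeg':
Step 1: S -> aE => aE
Step 2: E -> eA => aeA
Step 3: A -> g => aeg
Total derivation steps: 3

3


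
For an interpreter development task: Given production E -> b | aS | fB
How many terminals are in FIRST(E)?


Production: E -> b | aS | fB
Examining each alternative for leading terminals:
  E -> b : first terminal = 'b'
  E -> aS : first terminal = 'a'
  E -> fB : first terminal = 'f'
FIRST(E) = {a, b, f}
Count: 3

3


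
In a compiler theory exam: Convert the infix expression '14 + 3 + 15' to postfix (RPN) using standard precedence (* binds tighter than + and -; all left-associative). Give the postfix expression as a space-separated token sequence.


Applying the shunting-yard algorithm:
  Operand 14 -> output
  Push '+' onto operator stack -> op-stack: [+]
  Operand 3 -> output
  See '+' (prec 1); top '+' (prec 1) >= it -> pop '+' to output
  Push '+' onto operator stack -> op-stack: [+]
  Operand 15 -> output
  End of input: pop '+' to output
Postfix result: 14 3 + 15 +

14 3 + 15 +


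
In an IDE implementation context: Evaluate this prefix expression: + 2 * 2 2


Parsing prefix expression: + 2 * 2 2
Step 1: Innermost operation '* 2 2'
  2 * 2 = 4
Step 2: Outer operation '+ 2 [4]'
  2 + 4 = 6

6


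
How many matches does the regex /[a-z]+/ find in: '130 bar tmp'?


Pattern: /[a-z]+/ (identifiers)
Input: '130 bar tmp'
Scanning for matches:
  Match 1: 'bar'
  Match 2: 'tmp'
Total matches: 2

2


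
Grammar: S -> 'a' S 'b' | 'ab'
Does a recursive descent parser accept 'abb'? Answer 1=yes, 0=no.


Grammar accepts strings of the form a^n b^n (n >= 1)
Word: 'abb'
Counting: 1 a's and 2 b's
Check: 1 == 2? No
Mismatch: a-count != b-count
Rejected

0


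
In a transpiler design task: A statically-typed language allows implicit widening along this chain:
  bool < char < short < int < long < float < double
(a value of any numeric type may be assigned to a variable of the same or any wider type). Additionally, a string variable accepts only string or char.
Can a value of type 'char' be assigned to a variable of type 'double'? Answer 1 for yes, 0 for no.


Target variable type: double
Source value type: char
Numeric ranks: char=1, double=6
Widening allowed iff rank(source) <= rank(target): 1 <= 6? Yes
Result: 1

1


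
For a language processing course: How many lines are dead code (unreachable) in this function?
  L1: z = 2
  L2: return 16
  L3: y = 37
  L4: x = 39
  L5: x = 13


Analyzing control flow:
  L1: reachable (before return)
  L2: reachable (return statement)
  L3: DEAD (after return at L2)
  L4: DEAD (after return at L2)
  L5: DEAD (after return at L2)
Return at L2, total lines = 5
Dead lines: L3 through L5
Count: 3

3


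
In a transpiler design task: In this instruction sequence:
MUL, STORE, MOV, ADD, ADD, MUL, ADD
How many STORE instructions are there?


Scanning instruction sequence for STORE:
  Position 1: MUL
  Position 2: STORE <- MATCH
  Position 3: MOV
  Position 4: ADD
  Position 5: ADD
  Position 6: MUL
  Position 7: ADD
Matches at positions: [2]
Total STORE count: 1

1


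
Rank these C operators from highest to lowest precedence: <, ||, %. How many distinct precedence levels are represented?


Looking up precedence for each operator:
  < -> precedence 4
  || -> precedence 1
  % -> precedence 6
Sorted highest to lowest: %, <, ||
Distinct precedence values: [6, 4, 1]
Number of distinct levels: 3

3


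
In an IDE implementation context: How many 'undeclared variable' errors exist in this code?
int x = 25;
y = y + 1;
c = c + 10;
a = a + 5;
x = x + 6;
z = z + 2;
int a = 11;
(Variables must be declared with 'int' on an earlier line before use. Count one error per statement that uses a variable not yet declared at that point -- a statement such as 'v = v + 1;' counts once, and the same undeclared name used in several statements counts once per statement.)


Scanning code line by line:
  Line 1: declare 'x' -> declared = ['x']
  Line 2: use 'y' -> ERROR (undeclared)
  Line 3: use 'c' -> ERROR (undeclared)
  Line 4: use 'a' -> ERROR (undeclared)
  Line 5: use 'x' -> OK (declared)
  Line 6: use 'z' -> ERROR (undeclared)
  Line 7: declare 'a' -> declared = ['a', 'x']
Total undeclared variable errors: 4

4


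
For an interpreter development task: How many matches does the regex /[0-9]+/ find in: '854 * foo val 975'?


Pattern: /[0-9]+/ (int literals)
Input: '854 * foo val 975'
Scanning for matches:
  Match 1: '854'
  Match 2: '975'
Total matches: 2

2


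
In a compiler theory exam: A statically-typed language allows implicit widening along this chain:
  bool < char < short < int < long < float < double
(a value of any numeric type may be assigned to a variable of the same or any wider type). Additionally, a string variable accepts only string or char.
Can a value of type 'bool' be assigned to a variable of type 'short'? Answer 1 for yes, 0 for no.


Target variable type: short
Source value type: bool
Numeric ranks: bool=0, short=2
Widening allowed iff rank(source) <= rank(target): 0 <= 2? Yes
Result: 1

1


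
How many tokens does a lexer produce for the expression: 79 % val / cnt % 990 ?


Scanning '79 % val / cnt % 990'
Token 1: '79' -> integer_literal
Token 2: '%' -> operator
Token 3: 'val' -> identifier
Token 4: '/' -> operator
Token 5: 'cnt' -> identifier
Token 6: '%' -> operator
Token 7: '990' -> integer_literal
Total tokens: 7

7


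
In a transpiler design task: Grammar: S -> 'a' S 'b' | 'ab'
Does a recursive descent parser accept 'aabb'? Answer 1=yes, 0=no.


Grammar accepts strings of the form a^n b^n (n >= 1)
Word: 'aabb'
Counting: 2 a's and 2 b's
Check: 2 == 2? Yes
Derivation (S -> aSb applied 1 time(s), then S -> ab): S => aSb => aabb
Accepted

1


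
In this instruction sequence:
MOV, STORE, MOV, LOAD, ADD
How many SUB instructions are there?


Scanning instruction sequence for SUB:
  Position 1: MOV
  Position 2: STORE
  Position 3: MOV
  Position 4: LOAD
  Position 5: ADD
Matches at positions: []
Total SUB count: 0

0


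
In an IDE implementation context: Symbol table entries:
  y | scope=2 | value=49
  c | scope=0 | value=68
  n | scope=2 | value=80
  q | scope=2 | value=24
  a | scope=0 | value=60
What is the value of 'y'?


Searching symbol table for 'y':
  y | scope=2 | value=49 <- MATCH
  c | scope=0 | value=68
  n | scope=2 | value=80
  q | scope=2 | value=24
  a | scope=0 | value=60
Found 'y' at scope 2 with value 49

49


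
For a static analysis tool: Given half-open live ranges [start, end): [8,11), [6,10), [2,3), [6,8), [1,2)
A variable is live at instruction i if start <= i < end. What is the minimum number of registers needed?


Live ranges:
  Var0: [8, 11)
  Var1: [6, 10)
  Var2: [2, 3)
  Var3: [6, 8)
  Var4: [1, 2)
Sweep-line events (position, delta, active):
  pos=1 start -> active=1
  pos=2 end -> active=0
  pos=2 start -> active=1
  pos=3 end -> active=0
  pos=6 start -> active=1
  pos=6 start -> active=2
  pos=8 end -> active=1
  pos=8 start -> active=2
  pos=10 end -> active=1
  pos=11 end -> active=0
Maximum simultaneous active: 2
Minimum registers needed: 2

2


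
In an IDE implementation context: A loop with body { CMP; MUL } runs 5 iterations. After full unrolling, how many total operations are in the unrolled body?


Loop body operations: CMP, MUL (2 ops per iteration)
Unrolling 5 iterations:
  Iteration 1: CMP, MUL (2 ops)
  Iteration 2: CMP, MUL (2 ops)
  Iteration 3: CMP, MUL (2 ops)
  Iteration 4: CMP, MUL (2 ops)
  Iteration 5: CMP, MUL (2 ops)
Total: 5 iterations * 2 ops/iter = 10 operations

10


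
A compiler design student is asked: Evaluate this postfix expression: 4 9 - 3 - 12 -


Processing tokens left to right:
Push 4, Push 9
Pop 4 and 9, compute 4 - 9 = -5, push -5
Push 3
Pop -5 and 3, compute -5 - 3 = -8, push -8
Push 12
Pop -8 and 12, compute -8 - 12 = -20, push -20
Stack result: -20

-20


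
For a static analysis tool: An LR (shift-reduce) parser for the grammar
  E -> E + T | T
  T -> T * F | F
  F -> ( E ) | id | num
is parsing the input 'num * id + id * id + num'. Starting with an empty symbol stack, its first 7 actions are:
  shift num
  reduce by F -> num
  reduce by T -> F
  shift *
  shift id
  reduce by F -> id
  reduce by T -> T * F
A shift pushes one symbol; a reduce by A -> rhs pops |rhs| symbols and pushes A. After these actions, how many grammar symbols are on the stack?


Tracking the symbol stack through each action:
  Action 1: shift 'num' : push -> stack = [num] (size 1)
  Action 2: reduce by F -> num : pop 1, push F -> stack = [F] (size 1)
  Action 3: reduce by T -> F : pop 1, push T -> stack = [T] (size 1)
  Action 4: shift '*' : push -> stack = [T, *] (size 2)
  Action 5: shift 'id' : push -> stack = [T, *, id] (size 3)
  Action 6: reduce by F -> id : pop 1, push F -> stack = [T, *, F] (size 3)
  Action 7: reduce by T -> T * F : pop 3, push T -> stack = [T] (size 1)
Final stack size: 1

1


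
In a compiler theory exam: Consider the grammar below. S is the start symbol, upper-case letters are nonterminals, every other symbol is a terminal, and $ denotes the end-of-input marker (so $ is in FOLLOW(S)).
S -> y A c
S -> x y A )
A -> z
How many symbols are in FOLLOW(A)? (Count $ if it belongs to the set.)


S is the start symbol and does not occur in any rule body, so FOLLOW(S) = {$}.
Examining every occurrence of A in a rule body:
  S -> y A c : A is followed by terminal 'c' -> add 'c'
  S -> x y A ) : A is followed by terminal ')' -> add ')'
  A -> z : A does not occur in the body -> contributes nothing
FOLLOW(A) = {), c}
Count: 2

2


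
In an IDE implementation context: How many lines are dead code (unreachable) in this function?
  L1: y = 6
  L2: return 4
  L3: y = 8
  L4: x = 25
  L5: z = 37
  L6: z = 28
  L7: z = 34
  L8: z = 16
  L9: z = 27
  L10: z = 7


Analyzing control flow:
  L1: reachable (before return)
  L2: reachable (return statement)
  L3: DEAD (after return at L2)
  L4: DEAD (after return at L2)
  L5: DEAD (after return at L2)
  L6: DEAD (after return at L2)
  L7: DEAD (after return at L2)
  L8: DEAD (after return at L2)
  L9: DEAD (after return at L2)
  L10: DEAD (after return at L2)
Return at L2, total lines = 10
Dead lines: L3 through L10
Count: 8

8


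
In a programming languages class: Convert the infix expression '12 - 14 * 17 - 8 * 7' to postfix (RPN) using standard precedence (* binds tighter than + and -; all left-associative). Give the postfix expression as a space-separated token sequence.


Applying the shunting-yard algorithm:
  Operand 12 -> output
  Push '-' onto operator stack -> op-stack: [-]
  Operand 14 -> output
  Push '*' onto operator stack -> op-stack: [-, *]
  Operand 17 -> output
  See '-' (prec 1); top '*' (prec 2) >= it -> pop '*' to output
  See '-' (prec 1); top '-' (prec 1) >= it -> pop '-' to output
  Push '-' onto operator stack -> op-stack: [-]
  Operand 8 -> output
  Push '*' onto operator stack -> op-stack: [-, *]
  Operand 7 -> output
  End of input: pop '*' to output
  End of input: pop '-' to output
Postfix result: 12 14 17 * - 8 7 * -

12 14 17 * - 8 7 * -


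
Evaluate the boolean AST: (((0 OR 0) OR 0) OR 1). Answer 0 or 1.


Step 1: Evaluate inner node
  0 OR 0 = 0
Step 2: Evaluate next node
  0 OR 0 = 0
Step 3: Evaluate root node
  0 OR 1 = 1

1


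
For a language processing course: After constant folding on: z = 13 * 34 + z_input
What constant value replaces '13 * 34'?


Identifying constant sub-expression:
  Original: z = 13 * 34 + z_input
  13 and 34 are both compile-time constants
  Evaluating: 13 * 34 = 442
  After folding: z = 442 + z_input

442


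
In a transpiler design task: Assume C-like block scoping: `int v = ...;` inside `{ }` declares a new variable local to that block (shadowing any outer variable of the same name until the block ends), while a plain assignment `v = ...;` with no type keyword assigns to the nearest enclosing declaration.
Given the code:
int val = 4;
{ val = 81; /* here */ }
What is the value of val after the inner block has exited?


Analyzing scoping rules:
Outer scope: declares val = 4
Inner block: 'val = 81;' has no type keyword, so it is an assignment to the outer val (no shadowing)
The assignment changed the outer variable itself, so the new value persists after the block -> 81
Result: 81

81


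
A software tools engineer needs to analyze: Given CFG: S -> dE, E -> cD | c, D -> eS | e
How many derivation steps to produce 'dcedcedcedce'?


Grammar: S -> dE, E -> cD | c, D -> eS | e
Deriving 'dcedcedcedce':
Step 1: S -> dE => dE
Step 2: E -> cD => dcD
Step 3: D -> eS => dceS
Step 4: S -> dE => dcedE
Step 5: E -> cD => dcedcD
Step 6: D -> eS => dcedceS
Step 7: S -> dE => dcedcedE
Step 8: E -> cD => dcedcedcD
Step 9: D -> eS => dcedcedceS
Step 10: S -> dE => dcedcedcedE
Step 11: E -> cD => dcedcedcedcD
Step 12: D -> e => dcedcedcedce
Total derivation steps: 12

12


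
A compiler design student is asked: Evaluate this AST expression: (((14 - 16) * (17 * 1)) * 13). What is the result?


Expression: (((14 - 16) * (17 * 1)) * 13)
Evaluating step by step:
  14 - 16 = -2
  17 * 1 = 17
  -2 * 17 = -34
  -34 * 13 = -442
Result: -442

-442


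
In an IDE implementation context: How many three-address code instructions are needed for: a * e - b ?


Expression: a * e - b
Generating three-address code (respecting * over +/- precedence):
  Instruction 1: t1 = a * e
  Instruction 2: t2 = t1 - b
Total instructions: 2

2


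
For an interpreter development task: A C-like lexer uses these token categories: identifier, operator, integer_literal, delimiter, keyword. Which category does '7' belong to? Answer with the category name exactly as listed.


Token: '7'
Checking categories:
  identifier: no
  integer_literal: YES
  operator: no
  keyword: no
  delimiter: no
Category: integer_literal

integer_literal


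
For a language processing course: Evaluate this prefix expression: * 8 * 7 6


Parsing prefix expression: * 8 * 7 6
Step 1: Innermost operation '* 7 6'
  7 * 6 = 42
Step 2: Outer operation '* 8 [42]'
  8 * 42 = 336

336


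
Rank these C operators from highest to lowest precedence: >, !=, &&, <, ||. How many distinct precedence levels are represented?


Looking up precedence for each operator:
  > -> precedence 4
  != -> precedence 3
  && -> precedence 2
  < -> precedence 4
  || -> precedence 1
Sorted highest to lowest: >, <, !=, &&, ||
Distinct precedence values: [4, 3, 2, 1]
Number of distinct levels: 4

4


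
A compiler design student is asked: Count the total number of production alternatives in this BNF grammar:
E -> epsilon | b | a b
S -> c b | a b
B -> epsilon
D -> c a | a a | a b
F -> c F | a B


Counting alternatives per rule:
  E: 3 alternative(s)
  S: 2 alternative(s)
  B: 1 alternative(s)
  D: 3 alternative(s)
  F: 2 alternative(s)
Sum: 3 + 2 + 1 + 3 + 2 = 11

11


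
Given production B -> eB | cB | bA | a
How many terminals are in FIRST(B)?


Production: B -> eB | cB | bA | a
Examining each alternative for leading terminals:
  B -> eB : first terminal = 'e'
  B -> cB : first terminal = 'c'
  B -> bA : first terminal = 'b'
  B -> a : first terminal = 'a'
FIRST(B) = {a, b, c, e}
Count: 4

4


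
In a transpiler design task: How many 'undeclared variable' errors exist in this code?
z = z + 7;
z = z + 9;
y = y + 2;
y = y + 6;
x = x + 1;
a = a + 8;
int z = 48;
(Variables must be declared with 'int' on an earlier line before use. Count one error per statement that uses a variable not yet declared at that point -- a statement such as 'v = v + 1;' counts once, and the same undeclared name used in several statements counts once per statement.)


Scanning code line by line:
  Line 1: use 'z' -> ERROR (undeclared)
  Line 2: use 'z' -> ERROR (undeclared)
  Line 3: use 'y' -> ERROR (undeclared)
  Line 4: use 'y' -> ERROR (undeclared)
  Line 5: use 'x' -> ERROR (undeclared)
  Line 6: use 'a' -> ERROR (undeclared)
  Line 7: declare 'z' -> declared = ['z']
Total undeclared variable errors: 6

6


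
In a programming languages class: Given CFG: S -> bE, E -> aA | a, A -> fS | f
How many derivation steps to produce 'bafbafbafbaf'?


Grammar: S -> bE, E -> aA | a, A -> fS | f
Deriving 'bafbafbafbaf':
Step 1: S -> bE => bE
Step 2: E -> aA => baA
Step 3: A -> fS => bafS
Step 4: S -> bE => bafbE
Step 5: E -> aA => bafbaA
Step 6: A -> fS => bafbafS
Step 7: S -> bE => bafbafbE
Step 8: E -> aA => bafbafbaA
Step 9: A -> fS => bafbafbafS
Step 10: S -> bE => bafbafbafbE
Step 11: E -> aA => bafbafbafbaA
Step 12: A -> f => bafbafbafbaf
Total derivation steps: 12

12


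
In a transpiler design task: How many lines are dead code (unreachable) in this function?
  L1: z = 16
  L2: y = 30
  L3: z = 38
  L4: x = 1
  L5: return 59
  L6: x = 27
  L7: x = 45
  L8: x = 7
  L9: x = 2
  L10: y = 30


Analyzing control flow:
  L1: reachable (before return)
  L2: reachable (before return)
  L3: reachable (before return)
  L4: reachable (before return)
  L5: reachable (return statement)
  L6: DEAD (after return at L5)
  L7: DEAD (after return at L5)
  L8: DEAD (after return at L5)
  L9: DEAD (after return at L5)
  L10: DEAD (after return at L5)
Return at L5, total lines = 10
Dead lines: L6 through L10
Count: 5

5


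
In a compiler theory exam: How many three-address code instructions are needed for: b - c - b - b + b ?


Expression: b - c - b - b + b
Generating three-address code (respecting * over +/- precedence):
  Instruction 1: t1 = b - c
  Instruction 2: t2 = t1 - b
  Instruction 3: t3 = t2 - b
  Instruction 4: t4 = t3 + b
Total instructions: 4

4


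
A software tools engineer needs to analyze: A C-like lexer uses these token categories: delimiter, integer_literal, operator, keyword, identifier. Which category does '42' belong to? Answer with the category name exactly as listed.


Token: '42'
Checking categories:
  identifier: no
  integer_literal: YES
  operator: no
  keyword: no
  delimiter: no
Category: integer_literal

integer_literal


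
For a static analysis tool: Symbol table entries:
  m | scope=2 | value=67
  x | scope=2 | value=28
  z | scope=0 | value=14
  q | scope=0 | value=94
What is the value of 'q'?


Searching symbol table for 'q':
  m | scope=2 | value=67
  x | scope=2 | value=28
  z | scope=0 | value=14
  q | scope=0 | value=94 <- MATCH
Found 'q' at scope 0 with value 94

94


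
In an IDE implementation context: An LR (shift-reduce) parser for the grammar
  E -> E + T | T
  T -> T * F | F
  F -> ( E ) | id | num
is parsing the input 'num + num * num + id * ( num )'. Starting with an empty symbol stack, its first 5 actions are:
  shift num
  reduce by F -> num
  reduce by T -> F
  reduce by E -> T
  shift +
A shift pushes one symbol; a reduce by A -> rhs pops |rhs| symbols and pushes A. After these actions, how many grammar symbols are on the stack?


Tracking the symbol stack through each action:
  Action 1: shift 'num' : push -> stack = [num] (size 1)
  Action 2: reduce by F -> num : pop 1, push F -> stack = [F] (size 1)
  Action 3: reduce by T -> F : pop 1, push T -> stack = [T] (size 1)
  Action 4: reduce by E -> T : pop 1, push E -> stack = [E] (size 1)
  Action 5: shift '+' : push -> stack = [E, +] (size 2)
Final stack size: 2

2


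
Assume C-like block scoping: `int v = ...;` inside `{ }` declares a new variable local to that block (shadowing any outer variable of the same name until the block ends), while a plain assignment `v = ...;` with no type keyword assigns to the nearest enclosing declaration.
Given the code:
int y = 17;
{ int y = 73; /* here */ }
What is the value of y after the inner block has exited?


Analyzing scoping rules:
Outer scope: declares y = 17
Inner block: 'int y = 73;' declares a NEW y that shadows the outer one
When the block exits the inner y goes out of scope; the outer y was never modified -> 17
Result: 17

17


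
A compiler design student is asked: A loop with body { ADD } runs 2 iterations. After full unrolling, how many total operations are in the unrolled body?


Loop body operations: ADD (1 op per iteration)
Unrolling 2 iterations:
  Iteration 1: ADD (1 ops)
  Iteration 2: ADD (1 ops)
Total: 2 iterations * 1 ops/iter = 2 operations

2


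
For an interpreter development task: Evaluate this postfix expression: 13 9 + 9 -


Processing tokens left to right:
Push 13, Push 9
Pop 13 and 9, compute 13 + 9 = 22, push 22
Push 9
Pop 22 and 9, compute 22 - 9 = 13, push 13
Stack result: 13

13


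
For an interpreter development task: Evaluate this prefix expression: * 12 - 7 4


Parsing prefix expression: * 12 - 7 4
Step 1: Innermost operation '- 7 4'
  7 - 4 = 3
Step 2: Outer operation '* 12 [3]'
  12 * 3 = 36

36


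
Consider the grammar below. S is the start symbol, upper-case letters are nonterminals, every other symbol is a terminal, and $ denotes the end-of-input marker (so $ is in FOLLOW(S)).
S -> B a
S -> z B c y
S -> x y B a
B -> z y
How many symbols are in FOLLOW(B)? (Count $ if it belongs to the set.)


S is the start symbol and does not occur in any rule body, so FOLLOW(S) = {$}.
Examining every occurrence of B in a rule body:
  S -> B a : B is followed by terminal 'a' -> add 'a'
  S -> z B c y : B is followed by terminal 'c' -> add 'c'
  S -> x y B a : B is followed by terminal 'a' -> add 'a' (already in the set)
  B -> z y : B does not occur in the body -> contributes nothing
FOLLOW(B) = {a, c}
Count: 2

2


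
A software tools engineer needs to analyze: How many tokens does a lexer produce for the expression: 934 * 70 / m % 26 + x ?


Scanning '934 * 70 / m % 26 + x'
Token 1: '934' -> integer_literal
Token 2: '*' -> operator
Token 3: '70' -> integer_literal
Token 4: '/' -> operator
Token 5: 'm' -> identifier
Token 6: '%' -> operator
Token 7: '26' -> integer_literal
Token 8: '+' -> operator
Token 9: 'x' -> identifier
Total tokens: 9

9


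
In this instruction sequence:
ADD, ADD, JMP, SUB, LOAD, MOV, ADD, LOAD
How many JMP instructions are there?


Scanning instruction sequence for JMP:
  Position 1: ADD
  Position 2: ADD
  Position 3: JMP <- MATCH
  Position 4: SUB
  Position 5: LOAD
  Position 6: MOV
  Position 7: ADD
  Position 8: LOAD
Matches at positions: [3]
Total JMP count: 1

1


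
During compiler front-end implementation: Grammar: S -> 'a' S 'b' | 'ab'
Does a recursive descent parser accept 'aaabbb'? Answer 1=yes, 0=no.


Grammar accepts strings of the form a^n b^n (n >= 1)
Word: 'aaabbb'
Counting: 3 a's and 3 b's
Check: 3 == 3? Yes
Derivation (S -> aSb applied 2 time(s), then S -> ab): S => aSb => aaSbb => aaabbb
Accepted

1


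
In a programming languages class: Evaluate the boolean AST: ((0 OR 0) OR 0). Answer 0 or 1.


Step 1: Evaluate inner node
  0 OR 0 = 0
Step 2: Evaluate root node
  0 OR 0 = 0

0


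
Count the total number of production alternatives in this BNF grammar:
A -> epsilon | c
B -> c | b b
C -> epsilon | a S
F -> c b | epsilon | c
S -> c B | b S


Counting alternatives per rule:
  A: 2 alternative(s)
  B: 2 alternative(s)
  C: 2 alternative(s)
  F: 3 alternative(s)
  S: 2 alternative(s)
Sum: 2 + 2 + 2 + 3 + 2 = 11

11


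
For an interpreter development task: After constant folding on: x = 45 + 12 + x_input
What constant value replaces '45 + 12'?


Identifying constant sub-expression:
  Original: x = 45 + 12 + x_input
  45 and 12 are both compile-time constants
  Evaluating: 45 + 12 = 57
  After folding: x = 57 + x_input

57


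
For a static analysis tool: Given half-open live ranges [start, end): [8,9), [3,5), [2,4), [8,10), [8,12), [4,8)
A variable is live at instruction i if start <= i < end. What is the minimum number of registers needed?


Live ranges:
  Var0: [8, 9)
  Var1: [3, 5)
  Var2: [2, 4)
  Var3: [8, 10)
  Var4: [8, 12)
  Var5: [4, 8)
Sweep-line events (position, delta, active):
  pos=2 start -> active=1
  pos=3 start -> active=2
  pos=4 end -> active=1
  pos=4 start -> active=2
  pos=5 end -> active=1
  pos=8 end -> active=0
  pos=8 start -> active=1
  pos=8 start -> active=2
  pos=8 start -> active=3
  pos=9 end -> active=2
  pos=10 end -> active=1
  pos=12 end -> active=0
Maximum simultaneous active: 3
Minimum registers needed: 3

3


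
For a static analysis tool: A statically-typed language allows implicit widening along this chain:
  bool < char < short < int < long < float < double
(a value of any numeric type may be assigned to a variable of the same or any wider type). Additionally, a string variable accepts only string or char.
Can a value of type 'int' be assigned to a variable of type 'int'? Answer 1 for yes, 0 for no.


Target variable type: int
Source value type: int
Numeric ranks: int=3, int=3
Widening allowed iff rank(source) <= rank(target): 3 <= 3? Yes
Result: 1

1
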